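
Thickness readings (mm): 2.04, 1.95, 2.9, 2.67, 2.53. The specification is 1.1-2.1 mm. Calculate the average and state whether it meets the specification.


Sum = 12.09
Average = 12.09 / 5 = 2.42 mm
Specification range: 1.1 to 2.1 mm
Within spec: No


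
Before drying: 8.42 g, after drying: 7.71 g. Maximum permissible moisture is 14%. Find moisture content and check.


MC = (8.42 - 7.71) / 8.42 x 100 = 8.4%
Maximum: 14%
Acceptable: Yes


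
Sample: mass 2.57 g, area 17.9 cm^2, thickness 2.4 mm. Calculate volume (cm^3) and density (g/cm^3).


Thickness in cm = 2.4 / 10 = 0.24 cm
Volume = 17.9 x 0.24 = 4.296 cm^3
Density = 2.57 / 4.296 = 0.598 g/cm^3


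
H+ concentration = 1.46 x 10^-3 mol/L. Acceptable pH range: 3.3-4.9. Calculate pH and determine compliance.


pH = -log10(1.46 x 10^-3) = 2.84
Range: 3.3 to 4.9
Compliant: No


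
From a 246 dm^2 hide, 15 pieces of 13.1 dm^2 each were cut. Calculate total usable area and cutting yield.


Total usable = 15 x 13.1 = 196.5 dm^2
Yield = 196.5 / 246 x 100 = 79.9%


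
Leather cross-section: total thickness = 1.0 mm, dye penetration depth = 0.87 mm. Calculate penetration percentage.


87.0%

Penetration% = 0.87 / 1.0 x 100
Penetration = 87.0%


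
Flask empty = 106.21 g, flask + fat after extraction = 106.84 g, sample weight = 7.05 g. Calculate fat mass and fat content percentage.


Fat mass = 106.84 - 106.21 = 0.63 g
Fat% = 0.63 / 7.05 x 100 = 8.9%


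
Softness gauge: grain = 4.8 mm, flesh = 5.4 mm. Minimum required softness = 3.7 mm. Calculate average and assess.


Average = (4.8 + 5.4) / 2 = 5.10 mm
Minimum = 3.7 mm
Meets requirement: Yes


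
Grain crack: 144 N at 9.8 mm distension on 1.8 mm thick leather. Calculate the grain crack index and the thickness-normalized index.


Crack index = 144 / 9.8 = 14.7 N/mm
Normalized = 14.7 / 1.8 = 8.2 N/mm per mm


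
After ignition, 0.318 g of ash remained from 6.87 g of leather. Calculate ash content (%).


4.63%

Ash% = 0.318 / 6.87 x 100
Ash% = 4.63%


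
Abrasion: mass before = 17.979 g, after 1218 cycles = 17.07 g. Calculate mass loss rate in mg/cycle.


0.746 mg/cycle

Mass loss = 17.979 - 17.07 = 0.909 g
Rate = 0.909 / 1218 x 1000 = 0.746 mg/cycle


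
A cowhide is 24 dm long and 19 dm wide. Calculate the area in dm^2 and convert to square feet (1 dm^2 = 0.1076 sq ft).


456 dm^2
49.07 sq ft


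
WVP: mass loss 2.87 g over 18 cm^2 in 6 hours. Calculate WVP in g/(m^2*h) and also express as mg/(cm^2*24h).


WVP = 2.87 / (18 x 6) x 10000 = 265.74 g/(m^2*h)
Mass loss in mg = 2.87 x 1000 = 2870 mg
Per cm^2 per 24h in mg: 2870 x 24 / (18 x 6) = 68880 / 108 = 637.78 mg/(cm^2*24h)


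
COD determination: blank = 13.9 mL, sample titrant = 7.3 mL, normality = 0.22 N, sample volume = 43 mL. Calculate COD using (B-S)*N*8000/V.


COD = (13.9 - 7.3) x 0.22 x 8000 / 43
COD = 6.6 x 0.22 x 8000 / 43
COD = 270.1 mg/L


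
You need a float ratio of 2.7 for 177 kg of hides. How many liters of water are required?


477.9 L


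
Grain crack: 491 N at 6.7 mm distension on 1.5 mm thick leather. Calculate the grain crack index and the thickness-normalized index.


Crack index = 73.3 N/mm
Normalized index = 48.9 N/mm per mm

Crack index = 491 / 6.7 = 73.3 N/mm
Normalized = 73.3 / 1.5 = 48.9 N/mm per mm


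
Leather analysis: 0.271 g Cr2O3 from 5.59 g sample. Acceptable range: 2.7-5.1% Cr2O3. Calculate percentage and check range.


Cr2O3% = 0.271 / 5.59 x 100 = 4.85%
Acceptable range: 2.7 to 5.1%
Within range: Yes


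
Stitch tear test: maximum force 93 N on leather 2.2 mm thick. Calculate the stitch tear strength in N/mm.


Stitch tear strength = force / thickness
STS = 93 / 2.2 = 42.3 N/mm


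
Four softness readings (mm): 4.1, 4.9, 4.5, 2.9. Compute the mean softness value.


Sum = 4.1 + 4.9 + 4.5 + 2.9
Mean = 16.4 / 4 = 4.10 mm


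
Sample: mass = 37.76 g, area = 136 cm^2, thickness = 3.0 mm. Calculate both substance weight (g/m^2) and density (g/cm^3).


SW = 37.76 / 136 x 10000 = 2776.5 g/m^2
Volume = 136 x 3.0 / 10 = 40.80 cm^3
Density = 37.76 / 40.80 = 0.925 g/cm^3


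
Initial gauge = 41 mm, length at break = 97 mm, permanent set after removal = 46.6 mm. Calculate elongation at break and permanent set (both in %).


Elongation at break = (97 - 41) / 41 x 100 = 136.6%
Permanent set = (46.6 - 41) / 41 x 100 = 13.7%


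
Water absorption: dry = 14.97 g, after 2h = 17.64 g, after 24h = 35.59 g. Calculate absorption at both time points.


WA (2h) = (17.64 - 14.97) / 14.97 x 100 = 17.8%
WA (24h) = (35.59 - 14.97) / 14.97 x 100 = 137.7%


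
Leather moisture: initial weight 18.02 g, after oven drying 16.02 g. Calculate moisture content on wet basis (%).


Moisture = 18.02 - 16.02 = 2.00 g
MC = 2.00 / 18.02 x 100 = 11.1%


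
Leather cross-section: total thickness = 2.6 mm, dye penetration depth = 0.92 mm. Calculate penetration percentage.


35.4%

Penetration% = 0.92 / 2.6 x 100
Penetration = 35.4%


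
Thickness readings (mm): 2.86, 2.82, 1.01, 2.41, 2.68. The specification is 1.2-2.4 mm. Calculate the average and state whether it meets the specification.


Sum = 11.78
Average = 11.78 / 5 = 2.36 mm
Specification range: 1.2 to 2.4 mm
Within spec: Yes


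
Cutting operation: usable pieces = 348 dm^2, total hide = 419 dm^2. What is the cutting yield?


83.1%


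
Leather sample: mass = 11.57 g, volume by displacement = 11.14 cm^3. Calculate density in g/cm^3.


1.039 g/cm^3


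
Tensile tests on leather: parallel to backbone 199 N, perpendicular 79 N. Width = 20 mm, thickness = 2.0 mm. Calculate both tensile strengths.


Parallel = 4.98 N/mm^2
Perpendicular = 1.98 N/mm^2


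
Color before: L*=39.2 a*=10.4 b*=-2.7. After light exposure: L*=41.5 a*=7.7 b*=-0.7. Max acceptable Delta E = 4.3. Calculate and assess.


Delta E = 4.07
Passes: Yes


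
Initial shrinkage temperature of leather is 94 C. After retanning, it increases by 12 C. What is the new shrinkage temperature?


106 C

New Ts = 94 + 12 = 106 C


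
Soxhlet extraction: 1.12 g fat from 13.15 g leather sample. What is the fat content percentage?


8.5%


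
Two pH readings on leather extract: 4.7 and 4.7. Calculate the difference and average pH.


Difference = |4.7 - 4.7| = 0.0
Average = (4.7 + 4.7) / 2 = 4.70


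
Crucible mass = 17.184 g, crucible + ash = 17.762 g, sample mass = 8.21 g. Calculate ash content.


Ash mass = 0.578 g
Ash content = 7.04%


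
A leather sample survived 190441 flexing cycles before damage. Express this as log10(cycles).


log10(190441) = 5.28


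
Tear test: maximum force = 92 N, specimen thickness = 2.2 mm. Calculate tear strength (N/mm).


41.8 N/mm

Tear strength = force / thickness
Tear = 92 / 2.2 = 41.8 N/mm


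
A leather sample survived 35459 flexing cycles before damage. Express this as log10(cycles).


log10(35459) = 4.55


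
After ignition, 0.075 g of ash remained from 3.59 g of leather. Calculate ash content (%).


2.09%

Ash% = 0.075 / 3.59 x 100
Ash% = 2.09%


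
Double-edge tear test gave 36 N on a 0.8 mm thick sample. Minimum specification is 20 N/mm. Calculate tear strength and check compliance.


Tear strength = 36 / 0.8 = 45.0 N/mm
Required minimum = 20 N/mm
Compliant: Yes


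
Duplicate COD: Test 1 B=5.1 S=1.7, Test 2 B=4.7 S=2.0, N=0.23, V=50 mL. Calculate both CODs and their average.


COD1 = 125.1 mg/L
COD2 = 99.4 mg/L
Average = 112.3 mg/L


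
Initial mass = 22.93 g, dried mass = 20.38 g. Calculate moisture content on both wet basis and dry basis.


Wet basis = 11.1%
Dry basis = 12.5%

Moisture lost = 22.93 - 20.38 = 2.55 g
Wet basis MC = 2.55 / 22.93 x 100 = 11.1%
Dry basis MC = 2.55 / 20.38 x 100 = 12.5%


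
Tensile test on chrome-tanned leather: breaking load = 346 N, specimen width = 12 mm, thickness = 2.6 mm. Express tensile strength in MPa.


Cross-section = 12 x 2.6 = 31.2 mm^2
TS = 346 / 31.2 = 11.09 MPa
(1 N/mm^2 = 1 MPa)


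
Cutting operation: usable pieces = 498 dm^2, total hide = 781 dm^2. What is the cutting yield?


Yield = usable / total x 100
Yield = 498 / 781 x 100 = 63.8%


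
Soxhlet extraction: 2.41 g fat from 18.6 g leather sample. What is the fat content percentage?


Fat content = 2.41 / 18.6 x 100
Fat = 13.0%


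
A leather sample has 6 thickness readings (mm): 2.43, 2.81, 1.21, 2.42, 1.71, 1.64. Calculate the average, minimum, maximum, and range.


Average = 2.04 mm
Min = 1.21 mm
Max = 2.81 mm
Range = 1.60 mm

Sum = 12.22
Average = 12.22 / 6 = 2.04 mm
Minimum = 1.21 mm
Maximum = 2.81 mm
Range = 2.81 - 1.21 = 1.60 mm


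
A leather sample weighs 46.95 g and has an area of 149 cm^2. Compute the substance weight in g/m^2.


Substance weight = mass / area x 10000
SW = 46.95 / 149 x 10000
SW = 3151.0 g/m^2


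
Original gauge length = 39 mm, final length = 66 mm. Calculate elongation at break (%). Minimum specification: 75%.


Elongation = 69.2%
Meets spec: No

Extension = 66 - 39 = 27 mm
Elongation = 27 / 39 x 100 = 69.2%
Minimum required: 75%
Meets specification: No


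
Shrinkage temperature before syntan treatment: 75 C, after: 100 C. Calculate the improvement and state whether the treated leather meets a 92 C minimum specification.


Improvement = 25 C
Meets 92 C spec: Yes

Improvement = 100 - 75 = 25 C
Spec check: 100 C >= 92 C? Yes


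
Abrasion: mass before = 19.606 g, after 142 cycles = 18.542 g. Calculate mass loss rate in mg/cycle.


7.493 mg/cycle


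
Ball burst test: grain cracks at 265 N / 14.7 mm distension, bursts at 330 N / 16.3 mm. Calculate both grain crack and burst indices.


Crack index = 265 / 14.7 = 18.0 N/mm
Burst index = 330 / 16.3 = 20.2 N/mm


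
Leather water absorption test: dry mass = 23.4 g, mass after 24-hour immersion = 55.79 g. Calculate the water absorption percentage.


138.4%


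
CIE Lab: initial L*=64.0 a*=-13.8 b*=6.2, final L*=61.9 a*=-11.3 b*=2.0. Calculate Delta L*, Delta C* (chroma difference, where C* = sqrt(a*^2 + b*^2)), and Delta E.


Delta L* = 61.9 - 64.0 = -2.1
C1* = sqrt((-13.8)^2 + (6.2)^2) = 15.129
C2* = sqrt((-11.3)^2 + (2.0)^2) = 11.476
Delta C* = 11.476 - 15.129 = -3.65
Delta E = sqrt((-2.1)^2 + (2.5)^2 + (-4.2)^2) = 5.32


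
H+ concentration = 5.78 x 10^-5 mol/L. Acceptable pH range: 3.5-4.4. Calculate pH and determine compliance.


pH = 4.24
Compliant: Yes


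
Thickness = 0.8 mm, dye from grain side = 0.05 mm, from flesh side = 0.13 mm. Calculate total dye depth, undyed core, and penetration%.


Total dyed = 0.05 + 0.13 = 0.18 mm
Undyed core = 0.8 - 0.18 = 0.62 mm
Penetration = 0.18 / 0.8 x 100 = 22.5%


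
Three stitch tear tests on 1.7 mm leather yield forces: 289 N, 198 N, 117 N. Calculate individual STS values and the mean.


STS1 = 289 / 1.7 = 170.0 N/mm
STS2 = 198 / 1.7 = 116.5 N/mm
STS3 = 117 / 1.7 = 68.8 N/mm
Mean = (170.0 + 116.5 + 68.8) / 3 = 118.4 N/mm


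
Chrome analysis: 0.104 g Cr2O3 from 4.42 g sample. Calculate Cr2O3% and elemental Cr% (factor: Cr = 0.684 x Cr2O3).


Cr2O3 = 2.35%
Cr = 1.61%


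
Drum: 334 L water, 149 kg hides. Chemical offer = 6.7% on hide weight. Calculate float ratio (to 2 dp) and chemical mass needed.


Float ratio = 334 / 149 = 2.24
Chemical = 149 x 6.7 / 100 = 9.983 kg


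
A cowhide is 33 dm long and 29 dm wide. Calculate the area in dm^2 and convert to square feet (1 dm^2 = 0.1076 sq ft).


Area = 33 x 29 = 957 dm^2
Conversion: 957 x 0.1076 = 102.97 sq ft


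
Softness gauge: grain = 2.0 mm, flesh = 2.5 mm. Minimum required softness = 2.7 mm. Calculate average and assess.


Average softness = 2.25 mm
Meets requirement: No

Average = (2.0 + 2.5) / 2 = 2.25 mm
Minimum = 2.7 mm
Meets requirement: No


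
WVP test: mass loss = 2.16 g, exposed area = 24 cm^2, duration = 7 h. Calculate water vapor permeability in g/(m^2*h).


WVP = mass_loss / (area x time) x 10000
WVP = 2.16 / (24 x 7) x 10000
WVP = 2.16 / 168 x 10000 = 128.57 g/(m^2*h)


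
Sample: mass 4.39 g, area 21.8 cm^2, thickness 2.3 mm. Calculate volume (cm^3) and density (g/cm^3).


Volume = 5.014 cm^3
Density = 0.876 g/cm^3

Thickness in cm = 2.3 / 10 = 0.23 cm
Volume = 21.8 x 0.23 = 5.014 cm^3
Density = 4.39 / 5.014 = 0.876 g/cm^3


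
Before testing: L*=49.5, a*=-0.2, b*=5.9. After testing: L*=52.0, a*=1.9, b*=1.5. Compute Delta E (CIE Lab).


dL = 52.0 - 49.5 = 2.5
da = 1.9 - (-0.2) = 2.1
db = 1.5 - 5.9 = -4.4
dE = sqrt((2.5)^2 + (2.1)^2 + (-4.4)^2) = 5.48


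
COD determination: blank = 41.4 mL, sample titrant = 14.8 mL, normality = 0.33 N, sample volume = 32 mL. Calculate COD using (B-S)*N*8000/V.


COD = (41.4 - 14.8) x 0.33 x 8000 / 32
COD = 26.6 x 0.33 x 8000 / 32
COD = 2194.5 mg/L


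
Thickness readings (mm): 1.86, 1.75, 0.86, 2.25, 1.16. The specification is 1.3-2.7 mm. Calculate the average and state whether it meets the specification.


Sum = 7.88
Average = 7.88 / 5 = 1.58 mm
Specification range: 1.3 to 2.7 mm
Within spec: Yes


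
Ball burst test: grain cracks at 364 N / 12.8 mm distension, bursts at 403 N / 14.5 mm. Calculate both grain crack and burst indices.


Crack index = 364 / 12.8 = 28.4 N/mm
Burst index = 403 / 14.5 = 27.8 N/mm


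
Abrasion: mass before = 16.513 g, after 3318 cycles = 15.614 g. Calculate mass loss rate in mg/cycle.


Mass loss = 16.513 - 15.614 = 0.899 g
Rate = 0.899 / 3318 x 1000 = 0.271 mg/cycle


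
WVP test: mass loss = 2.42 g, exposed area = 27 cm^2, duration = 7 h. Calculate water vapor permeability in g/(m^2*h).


WVP = mass_loss / (area x time) x 10000
WVP = 2.42 / (27 x 7) x 10000
WVP = 2.42 / 189 x 10000 = 128.04 g/(m^2*h)


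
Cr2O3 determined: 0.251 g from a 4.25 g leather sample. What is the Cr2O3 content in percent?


5.91%

Cr2O3% = 0.251 / 4.25 x 100
Cr2O3% = 5.91%


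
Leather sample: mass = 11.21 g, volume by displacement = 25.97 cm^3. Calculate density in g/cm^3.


Density = mass / volume
Density = 11.21 / 25.97 = 0.432 g/cm^3


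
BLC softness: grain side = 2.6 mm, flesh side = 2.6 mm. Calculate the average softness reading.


2.60 mm

Average = (2.6 + 2.6) / 2
Average = 2.60 mm


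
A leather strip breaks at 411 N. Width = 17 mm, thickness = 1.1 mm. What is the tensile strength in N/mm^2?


Cross-sectional area = 17 x 1.1 = 18.7 mm^2
Tensile strength = 411 / 18.7 = 21.98 N/mm^2


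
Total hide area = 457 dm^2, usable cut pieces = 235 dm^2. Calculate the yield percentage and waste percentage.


Yield = 51.4%
Waste = 48.6%


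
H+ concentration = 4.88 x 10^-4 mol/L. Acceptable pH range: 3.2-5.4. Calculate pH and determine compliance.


pH = -log10(4.88 x 10^-4) = 3.31
Range: 3.2 to 5.4
Compliant: Yes


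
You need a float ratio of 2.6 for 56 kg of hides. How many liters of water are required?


145.6 L

Water = hide weight x target ratio
Water = 56 x 2.6 = 145.6 L


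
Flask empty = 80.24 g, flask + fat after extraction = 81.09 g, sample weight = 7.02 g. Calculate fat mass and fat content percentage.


Fat mass = 0.85 g
Fat content = 12.1%

Fat mass = 81.09 - 80.24 = 0.85 g
Fat% = 0.85 / 7.02 x 100 = 12.1%


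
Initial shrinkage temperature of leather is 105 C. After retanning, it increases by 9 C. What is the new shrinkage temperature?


114 C

New Ts = 105 + 9 = 114 C


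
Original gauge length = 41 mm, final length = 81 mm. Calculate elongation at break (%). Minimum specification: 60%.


Extension = 81 - 41 = 40 mm
Elongation = 40 / 41 x 100 = 97.6%
Minimum required: 60%
Meets specification: Yes


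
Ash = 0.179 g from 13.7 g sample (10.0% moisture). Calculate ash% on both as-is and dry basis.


As-is ash = 1.31%
Dry-basis ash = 1.45%

As-is ash% = 0.179 / 13.7 x 100 = 1.31%
Dry mass = 13.7 x (100 - 10.0) / 100 = 12.33 g
Dry-basis ash% = 0.179 / 12.33 x 100 = 1.45%


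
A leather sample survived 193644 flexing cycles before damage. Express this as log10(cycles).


log10(193644) = 5.29


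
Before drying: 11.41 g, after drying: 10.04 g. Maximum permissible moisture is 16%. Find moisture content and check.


Moisture content = 12.0%
Acceptable: Yes

MC = (11.41 - 10.04) / 11.41 x 100 = 12.0%
Maximum: 16%
Acceptable: Yes


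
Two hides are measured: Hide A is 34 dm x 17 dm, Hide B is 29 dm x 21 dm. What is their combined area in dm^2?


1187 dm^2

Hide A area = 34 x 17 = 578 dm^2
Hide B area = 29 x 21 = 609 dm^2
Total = 578 + 609 = 1187 dm^2


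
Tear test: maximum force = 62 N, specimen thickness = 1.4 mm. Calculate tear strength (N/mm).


Tear strength = force / thickness
Tear = 62 / 1.4 = 44.3 N/mm


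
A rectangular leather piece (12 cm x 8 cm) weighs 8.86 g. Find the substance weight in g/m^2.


922.9 g/m^2

Area = 12 x 8 = 96 cm^2
SW = 8.86 / 96 x 10000 = 922.9 g/m^2


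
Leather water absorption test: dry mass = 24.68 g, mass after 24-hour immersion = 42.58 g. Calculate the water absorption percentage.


Water absorbed = 42.58 - 24.68 = 17.90 g
WA% = 17.90 / 24.68 x 100 = 72.5%


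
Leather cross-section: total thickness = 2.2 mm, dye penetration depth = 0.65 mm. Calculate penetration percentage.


Penetration% = 0.65 / 2.2 x 100
Penetration = 29.5%


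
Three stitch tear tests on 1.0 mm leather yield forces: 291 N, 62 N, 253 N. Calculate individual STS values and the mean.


STS1 = 291.0 N/mm
STS2 = 62.0 N/mm
STS3 = 253.0 N/mm
Mean = 202.0 N/mm


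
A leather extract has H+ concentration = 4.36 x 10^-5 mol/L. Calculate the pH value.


pH = -log10[H+]
pH = -log10(4.36 x 10^-5) = 4.36


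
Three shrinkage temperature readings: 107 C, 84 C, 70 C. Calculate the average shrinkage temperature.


87.0 C

Average = (107 + 84 + 70) / 3
Average = 261 / 3 = 87.0 C


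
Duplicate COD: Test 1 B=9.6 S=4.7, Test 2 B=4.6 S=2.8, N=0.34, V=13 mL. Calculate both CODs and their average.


COD1 = 1025.2 mg/L
COD2 = 376.6 mg/L
Average = 700.9 mg/L

COD1 = (9.6 - 4.7) x 0.34 x 8000 / 13 = 1025.2 mg/L
COD2 = (4.6 - 2.8) x 0.34 x 8000 / 13 = 376.6 mg/L
Average = (1025.2 + 376.6) / 2 = 700.9 mg/L


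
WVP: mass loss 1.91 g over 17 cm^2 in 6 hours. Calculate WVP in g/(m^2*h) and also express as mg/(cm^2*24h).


WVP = 1.91 / (17 x 6) x 10000 = 187.25 g/(m^2*h)
Mass loss in mg = 1.91 x 1000 = 1910 mg
Per cm^2 per 24h in mg: 1910 x 24 / (17 x 6) = 45840 / 102 = 449.41 mg/(cm^2*24h)


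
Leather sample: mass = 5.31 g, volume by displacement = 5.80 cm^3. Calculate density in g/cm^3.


0.916 g/cm^3


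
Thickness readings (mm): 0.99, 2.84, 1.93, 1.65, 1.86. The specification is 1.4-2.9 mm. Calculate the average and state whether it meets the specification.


Average = 1.85 mm
Within specification: Yes

Sum = 9.27
Average = 9.27 / 5 = 1.85 mm
Specification range: 1.4 to 2.9 mm
Within spec: Yes


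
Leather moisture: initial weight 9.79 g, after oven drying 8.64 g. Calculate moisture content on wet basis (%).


Moisture = 9.79 - 8.64 = 1.15 g
MC = 1.15 / 9.79 x 100 = 11.7%


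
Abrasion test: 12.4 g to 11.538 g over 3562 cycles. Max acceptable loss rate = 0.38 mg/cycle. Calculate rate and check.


Loss = 12.4 - 11.538 = 0.862 g
Rate = 0.862 g / 3562 cycles x 1000 = 0.242 mg/cycle
Max = 0.38 mg/cycle
Passes: Yes


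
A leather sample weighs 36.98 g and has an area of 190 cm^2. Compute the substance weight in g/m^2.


1946.3 g/m^2


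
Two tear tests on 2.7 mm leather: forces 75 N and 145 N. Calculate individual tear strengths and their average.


Tear 1 = 27.8 N/mm
Tear 2 = 53.7 N/mm
Average = 40.8 N/mm


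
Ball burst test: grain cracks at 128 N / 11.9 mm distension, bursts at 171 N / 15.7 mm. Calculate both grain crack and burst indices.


Crack index = 10.8 N/mm
Burst index = 10.9 N/mm

Crack index = 128 / 11.9 = 10.8 N/mm
Burst index = 171 / 15.7 = 10.9 N/mm


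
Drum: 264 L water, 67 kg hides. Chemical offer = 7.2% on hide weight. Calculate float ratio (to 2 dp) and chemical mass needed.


Float ratio = 264 / 67 = 3.94
Chemical = 67 x 7.2 / 100 = 4.824 kg


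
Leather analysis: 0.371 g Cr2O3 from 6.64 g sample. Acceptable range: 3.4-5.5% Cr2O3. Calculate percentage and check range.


Cr2O3 = 5.59%
Within range: No

Cr2O3% = 0.371 / 6.64 x 100 = 5.59%
Acceptable range: 3.4 to 5.5%
Within range: No


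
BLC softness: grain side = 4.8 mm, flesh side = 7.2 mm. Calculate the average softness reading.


6.00 mm

Average = (4.8 + 7.2) / 2
Average = 6.00 mm


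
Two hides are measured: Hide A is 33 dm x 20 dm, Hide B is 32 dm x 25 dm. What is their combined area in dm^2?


Hide A area = 33 x 20 = 660 dm^2
Hide B area = 32 x 25 = 800 dm^2
Total = 660 + 800 = 1460 dm^2


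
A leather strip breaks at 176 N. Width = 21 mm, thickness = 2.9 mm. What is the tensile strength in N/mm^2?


Cross-sectional area = 21 x 2.9 = 60.9 mm^2
Tensile strength = 176 / 60.9 = 2.89 N/mm^2


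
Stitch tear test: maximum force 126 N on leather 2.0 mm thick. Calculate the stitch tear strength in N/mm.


Stitch tear strength = force / thickness
STS = 126 / 2.0 = 63.0 N/mm


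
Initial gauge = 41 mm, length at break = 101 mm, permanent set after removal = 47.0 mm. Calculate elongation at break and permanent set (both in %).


Elongation at break = (101 - 41) / 41 x 100 = 146.3%
Permanent set = (47.0 - 41) / 41 x 100 = 14.6%


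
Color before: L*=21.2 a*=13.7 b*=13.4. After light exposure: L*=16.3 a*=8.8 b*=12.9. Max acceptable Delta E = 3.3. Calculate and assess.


Delta E = 6.95
Passes: No


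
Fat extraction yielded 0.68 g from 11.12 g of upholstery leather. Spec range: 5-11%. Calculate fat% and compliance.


Fat content = 6.1%
Compliant: Yes

Fat% = 0.68 / 11.12 x 100 = 6.1%
Spec range: 5-11%
Compliant: Yes


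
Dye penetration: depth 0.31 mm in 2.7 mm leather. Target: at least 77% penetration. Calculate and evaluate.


Penetration = 11.5%
Meets target: No


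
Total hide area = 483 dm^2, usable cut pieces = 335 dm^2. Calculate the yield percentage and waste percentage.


Yield = 69.4%
Waste = 30.6%

Yield = 335 / 483 x 100 = 69.4%
Waste = 483 - 335 = 148 dm^2
Waste% = 100 - 69.4 = 30.6%


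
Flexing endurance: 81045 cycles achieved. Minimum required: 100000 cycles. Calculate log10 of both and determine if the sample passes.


Achieved: log10 = 4.91
Required: log10 = 5.00
Passes: No


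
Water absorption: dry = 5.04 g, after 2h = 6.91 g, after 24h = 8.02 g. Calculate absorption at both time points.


2h absorption = 37.1%
24h absorption = 59.1%

WA (2h) = (6.91 - 5.04) / 5.04 x 100 = 37.1%
WA (24h) = (8.02 - 5.04) / 5.04 x 100 = 59.1%


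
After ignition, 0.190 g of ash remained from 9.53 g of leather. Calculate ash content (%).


Ash% = 0.190 / 9.53 x 100
Ash% = 1.99%


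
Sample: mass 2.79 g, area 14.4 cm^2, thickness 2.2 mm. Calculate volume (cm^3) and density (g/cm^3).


Thickness in cm = 2.2 / 10 = 0.22 cm
Volume = 14.4 x 0.22 = 3.168 cm^3
Density = 2.79 / 3.168 = 0.881 g/cm^3


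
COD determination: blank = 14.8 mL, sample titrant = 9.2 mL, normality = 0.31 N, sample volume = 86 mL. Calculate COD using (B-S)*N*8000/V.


161.5 mg/L


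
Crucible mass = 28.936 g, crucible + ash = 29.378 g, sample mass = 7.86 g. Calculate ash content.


Ash mass = 0.442 g
Ash content = 5.62%

Ash mass = 29.378 - 28.936 = 0.442 g
Ash% = 0.442 / 7.86 x 100 = 5.62%


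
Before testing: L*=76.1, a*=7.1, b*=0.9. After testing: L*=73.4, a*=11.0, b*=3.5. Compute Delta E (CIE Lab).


Delta E = 5.41

dL = 73.4 - 76.1 = -2.7
da = 11.0 - 7.1 = 3.9
db = 3.5 - 0.9 = 2.6
dE = sqrt((-2.7)^2 + (3.9)^2 + (2.6)^2) = 5.41


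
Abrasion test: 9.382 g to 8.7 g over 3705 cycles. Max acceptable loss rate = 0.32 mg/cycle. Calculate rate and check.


Rate = 0.184 mg/cycle
Passes: Yes

Loss = 9.382 - 8.7 = 0.682 g
Rate = 0.682 g / 3705 cycles x 1000 = 0.184 mg/cycle
Max = 0.32 mg/cycle
Passes: Yes


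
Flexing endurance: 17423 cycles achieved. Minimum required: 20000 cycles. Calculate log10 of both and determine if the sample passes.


log10(17423) = 4.24
log10(20000) = 4.30
Passes: No


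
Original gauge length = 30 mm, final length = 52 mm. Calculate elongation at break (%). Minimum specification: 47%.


Extension = 52 - 30 = 22 mm
Elongation = 22 / 30 x 100 = 73.3%
Minimum required: 47%
Meets specification: Yes


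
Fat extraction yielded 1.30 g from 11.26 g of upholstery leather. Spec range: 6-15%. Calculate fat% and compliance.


Fat% = 1.30 / 11.26 x 100 = 11.5%
Spec range: 6-15%
Compliant: Yes


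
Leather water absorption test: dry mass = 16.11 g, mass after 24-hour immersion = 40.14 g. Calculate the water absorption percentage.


Water absorbed = 40.14 - 16.11 = 24.03 g
WA% = 24.03 / 16.11 x 100 = 149.2%


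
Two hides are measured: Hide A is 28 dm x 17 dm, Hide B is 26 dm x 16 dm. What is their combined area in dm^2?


Hide A area = 28 x 17 = 476 dm^2
Hide B area = 26 x 16 = 416 dm^2
Total = 476 + 416 = 892 dm^2


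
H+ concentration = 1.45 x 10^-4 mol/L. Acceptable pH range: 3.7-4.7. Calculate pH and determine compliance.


pH = -log10(1.45 x 10^-4) = 3.84
Range: 3.7 to 4.7
Compliant: Yes


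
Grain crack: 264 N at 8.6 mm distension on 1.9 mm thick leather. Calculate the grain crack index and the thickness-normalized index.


Crack index = 30.7 N/mm
Normalized index = 16.2 N/mm per mm

Crack index = 264 / 8.6 = 30.7 N/mm
Normalized = 30.7 / 1.9 = 16.2 N/mm per mm


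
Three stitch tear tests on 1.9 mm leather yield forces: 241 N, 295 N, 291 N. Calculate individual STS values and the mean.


STS1 = 241 / 1.9 = 126.8 N/mm
STS2 = 295 / 1.9 = 155.3 N/mm
STS3 = 291 / 1.9 = 153.2 N/mm
Mean = (126.8 + 155.3 + 153.2) / 3 = 145.1 N/mm


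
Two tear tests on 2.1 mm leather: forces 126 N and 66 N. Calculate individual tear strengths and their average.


Tear 1 = 126 / 2.1 = 60.0 N/mm
Tear 2 = 66 / 2.1 = 31.4 N/mm
Average = (60.0 + 31.4) / 2 = 45.7 N/mm


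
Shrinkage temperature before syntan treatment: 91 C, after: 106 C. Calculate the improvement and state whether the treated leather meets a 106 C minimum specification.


Improvement = 106 - 91 = 15 C
Spec check: 106 C >= 106 C? Yes


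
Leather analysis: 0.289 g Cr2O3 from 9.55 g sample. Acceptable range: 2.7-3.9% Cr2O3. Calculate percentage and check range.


Cr2O3 = 3.03%
Within range: Yes


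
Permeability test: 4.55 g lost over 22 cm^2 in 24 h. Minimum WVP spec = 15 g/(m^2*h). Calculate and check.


WVP = 86.17 g/(m^2*h)
Meets specification: Yes

WVP = 4.55 / (22 x 24) x 10000 = 86.17 g/(m^2*h)
Minimum: 15 g/(m^2*h)
Meets spec: Yes


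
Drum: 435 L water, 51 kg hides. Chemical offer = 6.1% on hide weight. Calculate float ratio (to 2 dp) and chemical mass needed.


Float ratio = 435 / 51 = 8.53
Chemical = 51 x 6.1 / 100 = 3.111 kg


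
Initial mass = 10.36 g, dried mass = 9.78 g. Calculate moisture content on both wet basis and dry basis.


Wet basis = 5.6%
Dry basis = 5.9%

Moisture lost = 10.36 - 9.78 = 0.58 g
Wet basis MC = 0.58 / 10.36 x 100 = 5.6%
Dry basis MC = 0.58 / 9.78 x 100 = 5.9%


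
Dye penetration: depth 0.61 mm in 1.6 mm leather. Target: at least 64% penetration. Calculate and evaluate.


Penetration = 38.1%
Meets target: No


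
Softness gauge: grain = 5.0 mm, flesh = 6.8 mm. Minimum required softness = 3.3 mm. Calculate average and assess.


Average softness = 5.90 mm
Meets requirement: Yes

Average = (5.0 + 6.8) / 2 = 5.90 mm
Minimum = 3.3 mm
Meets requirement: Yes


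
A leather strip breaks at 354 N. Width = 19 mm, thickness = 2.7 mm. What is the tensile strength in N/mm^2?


Cross-sectional area = 19 x 2.7 = 51.3 mm^2
Tensile strength = 354 / 51.3 = 6.90 N/mm^2


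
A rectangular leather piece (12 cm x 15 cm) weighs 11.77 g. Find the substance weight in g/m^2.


Area = 12 x 15 = 180 cm^2
SW = 11.77 / 180 x 10000 = 653.9 g/m^2


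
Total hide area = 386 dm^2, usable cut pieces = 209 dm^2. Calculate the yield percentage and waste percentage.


Yield = 54.1%
Waste = 45.9%

Yield = 209 / 386 x 100 = 54.1%
Waste = 386 - 209 = 177 dm^2
Waste% = 100 - 54.1 = 45.9%


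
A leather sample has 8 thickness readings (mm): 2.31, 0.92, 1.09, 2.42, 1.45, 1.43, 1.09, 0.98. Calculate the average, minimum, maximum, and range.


Average = 1.46 mm
Min = 0.92 mm
Max = 2.42 mm
Range = 1.50 mm

Sum = 11.69
Average = 11.69 / 8 = 1.46 mm
Minimum = 0.92 mm
Maximum = 2.42 mm
Range = 2.42 - 0.92 = 1.50 mm


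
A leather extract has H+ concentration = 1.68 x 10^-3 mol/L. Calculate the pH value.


pH = -log10[H+]
pH = -log10(1.68 x 10^-3) = 2.77


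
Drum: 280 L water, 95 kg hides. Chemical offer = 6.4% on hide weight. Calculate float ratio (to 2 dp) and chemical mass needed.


Float ratio = 2.95
Chemical needed = 6.08 kg


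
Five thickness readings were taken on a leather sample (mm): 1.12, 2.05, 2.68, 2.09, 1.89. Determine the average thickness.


1.97 mm


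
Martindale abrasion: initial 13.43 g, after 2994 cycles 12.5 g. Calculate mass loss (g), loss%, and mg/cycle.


Mass loss = 0.930 g
Loss = 6.92%
Rate = 0.311 mg/cycle


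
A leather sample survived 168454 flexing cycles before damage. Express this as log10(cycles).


5.23

log10(168454) = 5.23


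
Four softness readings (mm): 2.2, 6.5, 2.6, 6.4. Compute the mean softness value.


Sum = 2.2 + 6.5 + 2.6 + 6.4
Mean = 17.7 / 4 = 4.43 mm


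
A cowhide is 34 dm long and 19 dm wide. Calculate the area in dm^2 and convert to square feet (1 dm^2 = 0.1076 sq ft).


Area = 34 x 19 = 646 dm^2
Conversion: 646 x 0.1076 = 69.51 sq ft


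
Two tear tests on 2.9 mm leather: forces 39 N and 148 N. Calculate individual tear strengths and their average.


Tear 1 = 39 / 2.9 = 13.4 N/mm
Tear 2 = 148 / 2.9 = 51.0 N/mm
Average = (13.4 + 51.0) / 2 = 32.2 N/mm


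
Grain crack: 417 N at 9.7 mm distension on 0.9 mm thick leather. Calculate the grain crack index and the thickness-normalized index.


Crack index = 43.0 N/mm
Normalized index = 47.8 N/mm per mm

Crack index = 417 / 9.7 = 43.0 N/mm
Normalized = 43.0 / 0.9 = 47.8 N/mm per mm


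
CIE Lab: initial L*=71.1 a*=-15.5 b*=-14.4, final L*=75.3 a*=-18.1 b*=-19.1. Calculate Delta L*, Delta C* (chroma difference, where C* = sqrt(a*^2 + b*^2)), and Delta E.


Delta L* = 75.3 - 71.1 = 4.2
C1* = sqrt((-15.5)^2 + (-14.4)^2) = 21.157
C2* = sqrt((-18.1)^2 + (-19.1)^2) = 26.314
Delta C* = 26.314 - 21.157 = 5.16
Delta E = sqrt((4.2)^2 + (-2.6)^2 + (-4.7)^2) = 6.82


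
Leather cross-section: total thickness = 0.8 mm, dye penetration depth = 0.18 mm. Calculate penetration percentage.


22.5%

Penetration% = 0.18 / 0.8 x 100
Penetration = 22.5%


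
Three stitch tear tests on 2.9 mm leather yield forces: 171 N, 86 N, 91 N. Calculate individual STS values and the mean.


STS1 = 59.0 N/mm
STS2 = 29.7 N/mm
STS3 = 31.4 N/mm
Mean = 40.0 N/mm


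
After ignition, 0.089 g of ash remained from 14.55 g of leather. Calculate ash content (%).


Ash% = 0.089 / 14.55 x 100
Ash% = 0.61%


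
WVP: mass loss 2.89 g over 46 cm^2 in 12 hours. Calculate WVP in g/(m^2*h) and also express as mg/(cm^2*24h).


WVP = 2.89 / (46 x 12) x 10000 = 52.36 g/(m^2*h)
Mass loss in mg = 2.89 x 1000 = 2890 mg
Per cm^2 per 24h in mg: 2890 x 24 / (46 x 12) = 69360 / 552 = 125.65 mg/(cm^2*24h)


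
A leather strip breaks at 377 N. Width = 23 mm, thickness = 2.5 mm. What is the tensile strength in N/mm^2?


6.56 N/mm^2


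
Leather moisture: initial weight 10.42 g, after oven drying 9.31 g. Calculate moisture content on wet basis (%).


10.7%


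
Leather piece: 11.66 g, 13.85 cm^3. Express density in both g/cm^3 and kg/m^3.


0.842 g/cm^3
842 kg/m^3

Density = 11.66 / 13.85 = 0.842 g/cm^3
Convert: 0.842 x 1000 = 842 kg/m^3


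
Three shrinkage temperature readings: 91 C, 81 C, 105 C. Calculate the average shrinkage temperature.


Average = (91 + 81 + 105) / 3
Average = 277 / 3 = 92.3 C


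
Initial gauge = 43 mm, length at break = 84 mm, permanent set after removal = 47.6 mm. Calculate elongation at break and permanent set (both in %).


Elongation at break = (84 - 43) / 43 x 100 = 95.3%
Permanent set = (47.6 - 43) / 43 x 100 = 10.7%


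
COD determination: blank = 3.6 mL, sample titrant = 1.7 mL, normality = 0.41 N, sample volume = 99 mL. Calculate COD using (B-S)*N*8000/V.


COD = (3.6 - 1.7) x 0.41 x 8000 / 99
COD = 1.9 x 0.41 x 8000 / 99
COD = 62.9 mg/L


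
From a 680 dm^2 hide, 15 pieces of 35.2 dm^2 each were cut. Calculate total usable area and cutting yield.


Total usable = 15 x 35.2 = 528.0 dm^2
Yield = 528.0 / 680 x 100 = 77.6%


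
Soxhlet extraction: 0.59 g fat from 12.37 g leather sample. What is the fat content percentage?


4.8%

Fat content = 0.59 / 12.37 x 100
Fat = 4.8%


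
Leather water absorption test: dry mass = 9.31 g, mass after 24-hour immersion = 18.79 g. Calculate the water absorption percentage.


101.8%

Water absorbed = 18.79 - 9.31 = 9.48 g
WA% = 9.48 / 9.31 x 100 = 101.8%


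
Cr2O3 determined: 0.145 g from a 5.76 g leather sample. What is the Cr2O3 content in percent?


Cr2O3% = 0.145 / 5.76 x 100
Cr2O3% = 2.52%


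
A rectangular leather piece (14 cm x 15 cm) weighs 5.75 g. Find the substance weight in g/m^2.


273.8 g/m^2

Area = 14 x 15 = 210 cm^2
SW = 5.75 / 210 x 10000 = 273.8 g/m^2


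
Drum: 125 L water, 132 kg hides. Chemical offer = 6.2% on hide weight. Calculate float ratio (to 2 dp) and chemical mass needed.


Float ratio = 125 / 132 = 0.95
Chemical = 132 x 6.2 / 100 = 8.184 kg


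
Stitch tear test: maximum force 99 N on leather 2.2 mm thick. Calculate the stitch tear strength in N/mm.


Stitch tear strength = force / thickness
STS = 99 / 2.2 = 45.0 N/mm


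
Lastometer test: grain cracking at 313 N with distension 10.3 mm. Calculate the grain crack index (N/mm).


Grain crack index = force / distension
Index = 313 / 10.3 = 30.4 N/mm


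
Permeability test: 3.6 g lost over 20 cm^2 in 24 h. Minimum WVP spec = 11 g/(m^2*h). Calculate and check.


WVP = 3.6 / (20 x 24) x 10000 = 75.00 g/(m^2*h)
Minimum: 11 g/(m^2*h)
Meets spec: Yes


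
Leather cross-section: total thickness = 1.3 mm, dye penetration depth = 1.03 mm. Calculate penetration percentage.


Penetration% = 1.03 / 1.3 x 100
Penetration = 79.2%


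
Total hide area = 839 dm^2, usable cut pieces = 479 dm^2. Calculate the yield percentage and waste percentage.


Yield = 479 / 839 x 100 = 57.1%
Waste = 839 - 479 = 360 dm^2
Waste% = 100 - 57.1 = 42.9%


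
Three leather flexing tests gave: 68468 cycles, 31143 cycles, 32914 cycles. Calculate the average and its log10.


Average = (68468 + 31143 + 32914) / 3 = 44175 cycles
log10(44175) = 4.65


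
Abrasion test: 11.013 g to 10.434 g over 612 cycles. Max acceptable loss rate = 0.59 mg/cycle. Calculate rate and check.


Rate = 0.946 mg/cycle
Passes: No


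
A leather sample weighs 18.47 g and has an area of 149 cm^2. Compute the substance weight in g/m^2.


1239.6 g/m^2

Substance weight = mass / area x 10000
SW = 18.47 / 149 x 10000
SW = 1239.6 g/m^2


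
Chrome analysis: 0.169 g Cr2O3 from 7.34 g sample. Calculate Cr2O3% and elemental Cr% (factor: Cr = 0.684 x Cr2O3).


Cr2O3 = 2.30%
Cr = 1.57%

Cr2O3% = 0.169 / 7.34 x 100 = 2.30%
Cr% = 2.30 x 0.684 = 1.57%


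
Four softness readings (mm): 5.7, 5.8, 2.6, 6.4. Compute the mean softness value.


Sum = 5.7 + 5.8 + 2.6 + 6.4
Mean = 20.5 / 4 = 5.13 mm


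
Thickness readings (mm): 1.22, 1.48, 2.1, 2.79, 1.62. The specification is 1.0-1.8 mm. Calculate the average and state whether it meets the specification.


Sum = 9.21
Average = 9.21 / 5 = 1.84 mm
Specification range: 1.0 to 1.8 mm
Within spec: No


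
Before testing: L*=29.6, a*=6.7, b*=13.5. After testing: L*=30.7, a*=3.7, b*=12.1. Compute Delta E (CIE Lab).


dL = 30.7 - 29.6 = 1.1
da = 3.7 - 6.7 = -3.0
db = 12.1 - 13.5 = -1.4
dE = sqrt((1.1)^2 + (-3.0)^2 + (-1.4)^2) = 3.49


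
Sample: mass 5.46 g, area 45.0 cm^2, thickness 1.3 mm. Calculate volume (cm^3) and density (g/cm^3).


Volume = 5.850 cm^3
Density = 0.933 g/cm^3

Thickness in cm = 1.3 / 10 = 0.13 cm
Volume = 45.0 x 0.13 = 5.850 cm^3
Density = 5.46 / 5.850 = 0.933 g/cm^3


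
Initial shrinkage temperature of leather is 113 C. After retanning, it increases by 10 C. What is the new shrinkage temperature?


123 C


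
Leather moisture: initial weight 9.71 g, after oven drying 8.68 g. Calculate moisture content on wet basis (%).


10.6%


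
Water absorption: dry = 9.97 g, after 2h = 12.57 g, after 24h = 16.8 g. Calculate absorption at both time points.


WA (2h) = (12.57 - 9.97) / 9.97 x 100 = 26.1%
WA (24h) = (16.8 - 9.97) / 9.97 x 100 = 68.5%


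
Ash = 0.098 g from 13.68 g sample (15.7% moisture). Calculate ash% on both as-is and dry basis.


As-is ash = 0.72%
Dry-basis ash = 0.85%

As-is ash% = 0.098 / 13.68 x 100 = 0.72%
Dry mass = 13.68 x (100 - 15.7) / 100 = 11.53224 g
Dry-basis ash% = 0.098 / 11.53224 x 100 = 0.85%


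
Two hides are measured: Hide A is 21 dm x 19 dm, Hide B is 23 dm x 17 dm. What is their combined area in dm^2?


Hide A area = 21 x 19 = 399 dm^2
Hide B area = 23 x 17 = 391 dm^2
Total = 399 + 391 = 790 dm^2


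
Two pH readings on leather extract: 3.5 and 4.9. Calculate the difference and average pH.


Difference = |3.5 - 4.9| = 1.4
Average = (3.5 + 4.9) / 2 = 4.20


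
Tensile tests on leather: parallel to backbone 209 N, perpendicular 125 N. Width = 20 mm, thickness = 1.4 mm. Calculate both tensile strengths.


Parallel = 7.46 N/mm^2
Perpendicular = 4.46 N/mm^2


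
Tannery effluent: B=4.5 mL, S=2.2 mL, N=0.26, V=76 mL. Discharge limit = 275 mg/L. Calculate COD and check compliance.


COD = 62.9 mg/L
Compliant: Yes


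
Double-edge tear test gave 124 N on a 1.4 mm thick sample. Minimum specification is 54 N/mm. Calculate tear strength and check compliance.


Tear strength = 88.6 N/mm
Compliant: Yes

Tear strength = 124 / 1.4 = 88.6 N/mm
Required minimum = 54 N/mm
Compliant: Yes


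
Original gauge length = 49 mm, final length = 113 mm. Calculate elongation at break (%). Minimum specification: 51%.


Extension = 113 - 49 = 64 mm
Elongation = 64 / 49 x 100 = 130.6%
Minimum required: 51%
Meets specification: Yes


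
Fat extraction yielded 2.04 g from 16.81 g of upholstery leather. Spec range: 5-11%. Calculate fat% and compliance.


Fat content = 12.1%
Compliant: No

Fat% = 2.04 / 16.81 x 100 = 12.1%
Spec range: 5-11%
Compliant: No


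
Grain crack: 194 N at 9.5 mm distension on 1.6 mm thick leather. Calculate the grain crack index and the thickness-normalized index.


Crack index = 20.4 N/mm
Normalized index = 12.8 N/mm per mm


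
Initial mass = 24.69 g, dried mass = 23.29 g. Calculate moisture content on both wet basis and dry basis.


Moisture lost = 24.69 - 23.29 = 1.40 g
Wet basis MC = 1.40 / 24.69 x 100 = 5.7%
Dry basis MC = 1.40 / 23.29 x 100 = 6.0%


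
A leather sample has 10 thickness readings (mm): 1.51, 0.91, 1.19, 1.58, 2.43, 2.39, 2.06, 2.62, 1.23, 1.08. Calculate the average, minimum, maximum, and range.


Average = 1.70 mm
Min = 0.91 mm
Max = 2.62 mm
Range = 1.71 mm

Sum = 17.00
Average = 17.00 / 10 = 1.70 mm
Minimum = 0.91 mm
Maximum = 2.62 mm
Range = 2.62 - 0.91 = 1.71 mm


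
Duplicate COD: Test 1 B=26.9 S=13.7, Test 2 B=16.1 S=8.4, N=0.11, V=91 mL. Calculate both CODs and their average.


COD1 = 127.6 mg/L
COD2 = 74.5 mg/L
Average = 101.1 mg/L


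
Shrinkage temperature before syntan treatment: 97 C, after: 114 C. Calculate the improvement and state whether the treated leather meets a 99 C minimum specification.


Improvement = 17 C
Meets 99 C spec: Yes

Improvement = 114 - 97 = 17 C
Spec check: 114 C >= 99 C? Yes
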